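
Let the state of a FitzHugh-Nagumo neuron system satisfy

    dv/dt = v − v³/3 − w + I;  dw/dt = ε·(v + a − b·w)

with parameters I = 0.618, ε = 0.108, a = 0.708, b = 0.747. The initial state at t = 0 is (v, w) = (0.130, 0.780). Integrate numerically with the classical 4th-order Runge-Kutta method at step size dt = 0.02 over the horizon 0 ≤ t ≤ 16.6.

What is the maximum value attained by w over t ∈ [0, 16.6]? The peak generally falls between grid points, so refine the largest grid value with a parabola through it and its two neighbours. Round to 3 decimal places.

max w = 0.811

t=0.000: state=(0.130, 0.780)
step 1 (dt=0.02): k1=(-0.033, 0.028), k2=(-0.033, 0.028), k3=(-0.033, 0.028), k4=(-0.034, 0.027); state += dt/6·(k1+2k2+2k3+k4)
t=0.020: state=(0.129, 0.781)
t=0.040: state=(0.129, 0.781)
t=0.060: state=(0.128, 0.782)
continuing one RK4 step at a time; state shown every 50 steps (Δt=1):
t=1.000: state=(0.056, 0.803)
t=2.000: state=(-0.174, 0.810)
t=3.000: state=(-0.741, 0.777)
t=4.000: state=(-1.455, 0.673)
t=5.000: state=(-1.668, 0.528)
t=6.000: state=(-1.640, 0.388)
t=7.000: state=(-1.571, 0.265)
t=8.000: state=(-1.495, 0.159)
t=9.000: state=(-1.416, 0.069)
t=10.000: state=(-1.336, -0.005)
t=11.000: state=(-1.252, -0.066)
t=12.000: state=(-1.163, -0.113)
t=13.000: state=(-1.067, -0.146)
t=14.000: state=(-0.957, -0.166)
t=15.000: state=(-0.822, -0.172)
t=16.000: state=(-0.637, -0.162)
t=16.600: state=(-0.473, -0.145)
largest grid value and its neighbours: w(1.760)=0.81116, w(1.780)=0.81116, w(1.800)=0.81116
parabola through these three points peaks at t≈1.780 with w≈0.81116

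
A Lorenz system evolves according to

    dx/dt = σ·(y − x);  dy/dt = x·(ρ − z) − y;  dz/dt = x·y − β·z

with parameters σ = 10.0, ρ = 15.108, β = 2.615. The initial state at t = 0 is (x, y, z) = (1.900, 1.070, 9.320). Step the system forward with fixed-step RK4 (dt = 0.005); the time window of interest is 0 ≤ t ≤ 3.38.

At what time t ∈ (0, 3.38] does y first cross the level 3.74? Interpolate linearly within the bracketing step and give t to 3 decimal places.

t = 0.212

t=0.000: state=(1.900, 1.070, 9.320)
step 1 (dt=0.005): k1=(-8.300, 9.927, -22.339), k2=(-7.844, 9.887, -22.168), k3=(-7.857, 9.893, -22.168), k4=(-7.413, 9.857, -21.999); state += dt/6·(k1+2k2+2k3+k4)
t=0.005: state=(1.861, 1.119, 9.209)
t=0.010: state=(1.826, 1.169, 9.100)
t=0.015: state=(1.795, 1.217, 8.993)
continuing one RK4 step at a time; state shown every 40 steps (Δt=0.2):
t=0.200: state=(2.448, 3.516, 6.216)
t=0.210: state=(2.558, 3.704, 6.145)
next step: t=0.215: state=(2.617, 3.801, 6.113) — y has crossed 3.74
linear interpolation between t=0.210 (3.70376) and t=0.215 (3.80117) → t≈0.212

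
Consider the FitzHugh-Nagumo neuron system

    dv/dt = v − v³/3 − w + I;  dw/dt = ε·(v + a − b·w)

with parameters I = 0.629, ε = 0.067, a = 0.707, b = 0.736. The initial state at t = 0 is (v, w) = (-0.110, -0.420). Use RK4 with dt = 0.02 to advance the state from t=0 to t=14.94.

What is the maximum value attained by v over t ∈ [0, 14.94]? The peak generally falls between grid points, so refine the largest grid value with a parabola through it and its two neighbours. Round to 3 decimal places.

max v = 2.013

t=0.000: state=(-0.110, -0.420)
step 1 (dt=0.02): k1=(0.939, 0.061), k2=(0.948, 0.061), k3=(0.948, 0.061), k4=(0.957, 0.062); state += dt/6·(k1+2k2+2k3+k4)
t=0.020: state=(-0.091, -0.419)
t=0.040: state=(-0.072, -0.418)
t=0.060: state=(-0.052, -0.416)
continuing one RK4 step at a time; state shown every 25 steps (Δt=0.5):
t=0.500: state=(0.485, -0.381)
t=1.000: state=(1.278, -0.319)
t=1.500: state=(1.833, -0.235)
t=2.000: state=(1.997, -0.142)
t=2.500: state=(2.011, -0.049)
t=3.000: state=(1.991, 0.042)
t=3.500: state=(1.963, 0.130)
t=4.000: state=(1.933, 0.215)
t=4.500: state=(1.903, 0.296)
t=5.000: state=(1.872, 0.375)
t=5.500: state=(1.841, 0.451)
t=6.000: state=(1.810, 0.524)
t=6.500: state=(1.779, 0.594)
t=7.000: state=(1.748, 0.661)
t=7.500: state=(1.716, 0.725)
t=8.000: state=(1.683, 0.787)
t=8.500: state=(1.651, 0.847)
t=9.000: state=(1.617, 0.904)
t=9.500: state=(1.583, 0.958)
t=10.000: state=(1.549, 1.010)
t=10.500: state=(1.513, 1.059)
t=11.000: state=(1.477, 1.106)
t=11.500: state=(1.439, 1.151)
t=12.000: state=(1.400, 1.193)
t=12.500: state=(1.360, 1.233)
t=13.000: state=(1.317, 1.271)
t=13.500: state=(1.273, 1.306)
t=14.000: state=(1.225, 1.339)
t=14.500: state=(1.174, 1.370)
t=14.940: state=(1.126, 1.395)
largest grid value and its neighbours: v(2.320)=2.01314, v(2.340)=2.01319, v(2.360)=2.01317
parabola through these three points peaks at t≈2.344 with v≈2.01319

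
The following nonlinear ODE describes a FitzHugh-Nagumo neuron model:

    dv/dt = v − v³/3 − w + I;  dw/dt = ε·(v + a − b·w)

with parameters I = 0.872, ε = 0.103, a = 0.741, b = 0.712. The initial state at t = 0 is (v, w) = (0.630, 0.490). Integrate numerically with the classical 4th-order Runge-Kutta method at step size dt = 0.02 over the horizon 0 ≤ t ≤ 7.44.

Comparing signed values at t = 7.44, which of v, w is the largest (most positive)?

largest component: w

t=0.000: state=(0.630, 0.490)
step 1 (dt=0.02): k1=(0.929, 0.105), k2=(0.933, 0.106), k3=(0.933, 0.106), k4=(0.938, 0.107); state += dt/6·(k1+2k2+2k3+k4)
t=0.020: state=(0.649, 0.492)
t=0.040: state=(0.667, 0.494)
t=0.060: state=(0.687, 0.496)
continuing one RK4 step at a time; state shown every 25 steps (Δt=0.5):
t=0.500: state=(1.123, 0.554)
t=1.000: state=(1.522, 0.639)
t=1.500: state=(1.705, 0.736)
t=2.000: state=(1.747, 0.835)
t=2.500: state=(1.731, 0.930)
t=3.000: state=(1.696, 1.021)
t=3.500: state=(1.654, 1.106)
t=4.000: state=(1.608, 1.187)
t=4.500: state=(1.561, 1.261)
t=5.000: state=(1.512, 1.331)
t=5.500: state=(1.461, 1.396)
t=6.000: state=(1.409, 1.456)
t=6.500: state=(1.354, 1.511)
t=7.000: state=(1.296, 1.561)
t=7.440: state=(1.243, 1.601)
compare at T: v=1.243, w=1.601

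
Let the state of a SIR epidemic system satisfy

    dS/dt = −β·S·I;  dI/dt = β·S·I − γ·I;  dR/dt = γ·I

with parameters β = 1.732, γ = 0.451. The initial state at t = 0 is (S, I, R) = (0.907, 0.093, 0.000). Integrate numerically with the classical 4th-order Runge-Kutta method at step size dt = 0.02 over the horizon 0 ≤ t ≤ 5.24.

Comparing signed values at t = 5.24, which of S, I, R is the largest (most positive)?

largest component: R

t=0.000: state=(0.907, 0.093, 0.000)
step 1 (dt=0.02): k1=(-0.146, 0.104, 0.042), k2=(-0.147, 0.105, 0.042), k3=(-0.148, 0.105, 0.042), k4=(-0.149, 0.106, 0.043); state += dt/6·(k1+2k2+2k3+k4)
t=0.020: state=(0.904, 0.095, 0.001)
t=0.040: state=(0.901, 0.097, 0.002)
t=0.060: state=(0.898, 0.099, 0.003)
continuing one RK4 step at a time; state shown every 10 steps (Δt=0.2):
t=0.200: state=(0.875, 0.116, 0.009)
t=0.400: state=(0.837, 0.142, 0.021)
t=0.600: state=(0.792, 0.172, 0.035)
t=0.800: state=(0.742, 0.206, 0.052)
t=1.000: state=(0.687, 0.241, 0.072)
t=1.200: state=(0.628, 0.276, 0.096)
t=1.400: state=(0.568, 0.310, 0.122)
t=1.600: state=(0.507, 0.342, 0.151)
t=1.800: state=(0.448, 0.368, 0.184)
t=2.000: state=(0.393, 0.389, 0.218)
t=2.200: state=(0.343, 0.404, 0.254)
t=2.400: state=(0.297, 0.412, 0.290)
t=2.600: state=(0.258, 0.415, 0.328)
t=2.800: state=(0.223, 0.412, 0.365)
t=3.000: state=(0.194, 0.404, 0.402)
t=3.200: state=(0.169, 0.393, 0.438)
t=3.400: state=(0.148, 0.380, 0.473)
t=3.600: state=(0.130, 0.364, 0.506)
t=3.800: state=(0.115, 0.347, 0.538)
t=4.000: state=(0.102, 0.329, 0.569)
t=4.200: state=(0.091, 0.311, 0.598)
t=4.400: state=(0.082, 0.293, 0.625)
t=4.600: state=(0.075, 0.275, 0.651)
t=4.800: state=(0.068, 0.257, 0.675)
t=5.000: state=(0.062, 0.241, 0.697)
t=5.200: state=(0.058, 0.224, 0.718)
t=5.240: state=(0.057, 0.221, 0.722)
compare at T: S=0.057, I=0.221, R=0.722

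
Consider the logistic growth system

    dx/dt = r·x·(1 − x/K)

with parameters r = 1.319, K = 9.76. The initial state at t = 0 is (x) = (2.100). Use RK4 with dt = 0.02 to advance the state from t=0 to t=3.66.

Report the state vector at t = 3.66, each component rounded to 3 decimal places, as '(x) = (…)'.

t=0.000: state=(2.100)
step 1 (dt=0.02): k1=(2.174), k2=(2.190), k3=(2.190), k4=(2.207); state += dt/6·(k1+2k2+2k3+k4)
t=0.020: state=(2.144)
t=0.040: state=(2.188)
t=0.060: state=(2.233)
continuing one RK4 step at a time; state shown every 10 steps (Δt=0.2):
t=0.200: state=(2.567)
t=0.400: state=(3.096)
t=0.600: state=(3.679)
t=0.800: state=(4.300)
t=1.000: state=(4.941)
t=1.200: state=(5.580)
t=1.400: state=(6.195)
t=1.600: state=(6.768)
t=1.800: state=(7.286)
t=2.000: state=(7.741)
t=2.200: state=(8.131)
t=2.400: state=(8.458)
t=2.600: state=(8.728)
t=2.800: state=(8.948)
t=3.000: state=(9.124)
t=3.200: state=(9.264)
t=3.400: state=(9.374)
t=3.600: state=(9.461)
t=3.660: state=(9.483)

(x) = (9.483)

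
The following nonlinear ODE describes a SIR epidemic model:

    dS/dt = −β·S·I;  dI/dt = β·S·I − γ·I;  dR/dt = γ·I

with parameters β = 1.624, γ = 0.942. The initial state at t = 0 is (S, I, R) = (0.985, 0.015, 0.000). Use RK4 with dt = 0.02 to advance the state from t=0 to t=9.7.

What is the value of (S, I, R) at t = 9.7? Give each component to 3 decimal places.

(S, I, R) = (0.326, 0.033, 0.641)

t=0.000: state=(0.985, 0.015, 0.000)
step 1 (dt=0.02): k1=(-0.024, 0.010, 0.014), k2=(-0.024, 0.010, 0.014), k3=(-0.024, 0.010, 0.014), k4=(-0.024, 0.010, 0.014); state += dt/6·(k1+2k2+2k3+k4)
t=0.020: state=(0.985, 0.015, 0.000)
t=0.040: state=(0.984, 0.015, 0.001)
t=0.060: state=(0.984, 0.016, 0.001)
continuing one RK4 step at a time; state shown every 25 steps (Δt=0.5):
t=0.500: state=(0.971, 0.021, 0.008)
t=1.000: state=(0.952, 0.028, 0.020)
t=1.500: state=(0.927, 0.038, 0.035)
t=2.000: state=(0.895, 0.050, 0.056)
t=2.500: state=(0.855, 0.063, 0.082)
t=3.000: state=(0.808, 0.077, 0.115)
t=3.500: state=(0.754, 0.091, 0.155)
t=4.000: state=(0.697, 0.102, 0.201)
t=4.500: state=(0.639, 0.110, 0.251)
t=5.000: state=(0.584, 0.113, 0.303)
t=5.500: state=(0.533, 0.111, 0.356)
t=6.000: state=(0.488, 0.105, 0.407)
t=6.500: state=(0.450, 0.096, 0.454)
t=7.000: state=(0.418, 0.085, 0.497)
t=7.500: state=(0.392, 0.074, 0.534)
t=8.000: state=(0.371, 0.063, 0.566)
t=8.500: state=(0.354, 0.052, 0.593)
t=9.000: state=(0.341, 0.043, 0.616)
t=9.500: state=(0.330, 0.036, 0.634)
t=9.700: state=(0.326, 0.033, 0.641)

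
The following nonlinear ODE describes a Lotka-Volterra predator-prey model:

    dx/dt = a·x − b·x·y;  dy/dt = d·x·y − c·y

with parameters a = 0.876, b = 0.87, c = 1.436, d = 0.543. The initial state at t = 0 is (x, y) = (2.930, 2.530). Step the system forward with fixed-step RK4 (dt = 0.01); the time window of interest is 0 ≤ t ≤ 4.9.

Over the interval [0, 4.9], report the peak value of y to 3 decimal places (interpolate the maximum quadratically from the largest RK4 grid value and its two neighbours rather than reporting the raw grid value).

t=0.000: state=(2.930, 2.530)
step 1 (dt=0.01): k1=(-3.883, 0.392), k2=(-3.862, 0.366), k3=(-3.862, 0.366), k4=(-3.841, 0.340); state += dt/6·(k1+2k2+2k3+k4)
t=0.010: state=(2.891, 2.534)
t=0.020: state=(2.853, 2.537)
t=0.030: state=(2.815, 2.539)
continuing one RK4 step at a time; state shown every 20 steps (Δt=0.2):
t=0.200: state=(2.246, 2.510)
t=0.400: state=(1.752, 2.336)
t=0.600: state=(1.421, 2.080)
t=0.800: state=(1.208, 1.799)
t=1.000: state=(1.078, 1.527)
t=1.200: state=(1.006, 1.283)
t=1.400: state=(0.977, 1.071)
t=1.600: state=(0.982, 0.894)
t=1.800: state=(1.015, 0.747)
t=2.000: state=(1.073, 0.628)
t=2.200: state=(1.156, 0.532)
t=2.400: state=(1.265, 0.455)
t=2.600: state=(1.400, 0.394)
t=2.800: state=(1.564, 0.348)
t=3.000: state=(1.760, 0.312)
t=3.200: state=(1.990, 0.287)
t=3.400: state=(2.259, 0.271)
t=3.600: state=(2.570, 0.264)
t=3.800: state=(2.924, 0.267)
t=4.000: state=(3.322, 0.281)
t=4.200: state=(3.760, 0.310)
t=4.400: state=(4.228, 0.359)
t=4.600: state=(4.703, 0.438)
t=4.800: state=(5.141, 0.561)
t=4.900: state=(5.326, 0.645)
largest grid value and its neighbours: y(0.070)=2.54476, y(0.080)=2.54485, y(0.090)=2.54446
parabola through these three points peaks at t≈0.077 with y≈2.54488

max y = 2.545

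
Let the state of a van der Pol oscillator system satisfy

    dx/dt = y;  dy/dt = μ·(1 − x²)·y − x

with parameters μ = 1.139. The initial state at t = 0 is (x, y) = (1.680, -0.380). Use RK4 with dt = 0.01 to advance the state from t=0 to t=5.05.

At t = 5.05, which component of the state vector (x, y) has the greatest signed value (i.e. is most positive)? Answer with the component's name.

t=0.000: state=(1.680, -0.380)
step 1 (dt=0.01): k1=(-0.380, -0.891), k2=(-0.384, -0.883), k3=(-0.384, -0.883), k4=(-0.389, -0.875); state += dt/6·(k1+2k2+2k3+k4)
t=0.010: state=(1.676, -0.389)
t=0.020: state=(1.672, -0.397)
t=0.030: state=(1.668, -0.406)
continuing one RK4 step at a time; state shown every 20 steps (Δt=0.2):
t=0.200: state=(1.588, -0.532)
t=0.400: state=(1.469, -0.657)
t=0.600: state=(1.325, -0.781)
t=0.800: state=(1.155, -0.925)
t=1.000: state=(0.953, -1.110)
t=1.200: state=(0.707, -1.362)
t=1.400: state=(0.401, -1.713)
t=1.600: state=(0.014, -2.172)
t=1.800: state=(-0.469, -2.639)
t=2.000: state=(-1.018, -2.755)
t=2.200: state=(-1.520, -2.138)
t=2.400: state=(-1.846, -1.115)
t=2.600: state=(-1.982, -0.315)
t=2.800: state=(-1.996, 0.130)
t=3.000: state=(-1.945, 0.357)
t=3.200: state=(-1.860, 0.484)
t=3.400: state=(-1.754, 0.572)
t=3.600: state=(-1.631, 0.651)
t=3.800: state=(-1.493, 0.736)
t=4.000: state=(-1.336, 0.840)
t=4.200: state=(-1.155, 0.975)
t=4.400: state=(-0.942, 1.161)
t=4.600: state=(-0.686, 1.422)
t=4.800: state=(-0.367, 1.788)
t=5.000: state=(0.037, 2.263)
t=5.050: state=(0.153, 2.390)
compare at T: x=0.153, y=2.390

largest component: y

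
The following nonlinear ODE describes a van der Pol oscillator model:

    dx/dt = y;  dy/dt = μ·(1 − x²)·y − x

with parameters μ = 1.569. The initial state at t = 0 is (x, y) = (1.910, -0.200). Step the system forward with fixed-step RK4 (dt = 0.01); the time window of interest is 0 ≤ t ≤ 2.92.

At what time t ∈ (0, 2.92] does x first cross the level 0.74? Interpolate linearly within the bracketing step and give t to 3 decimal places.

t=0.000: state=(1.910, -0.200)
step 1 (dt=0.01): k1=(-0.200, -1.079), k2=(-0.205, -1.057), k3=(-0.205, -1.057), k4=(-0.211, -1.036); state += dt/6·(k1+2k2+2k3+k4)
t=0.010: state=(1.908, -0.211)
t=0.020: state=(1.906, -0.221)
t=0.030: state=(1.904, -0.230)
continuing one RK4 step at a time; state shown every 10 steps (Δt=0.1):
t=0.100: state=(1.885, -0.289)
t=0.200: state=(1.853, -0.350)
t=0.300: state=(1.816, -0.395)
t=0.400: state=(1.774, -0.430)
t=0.500: state=(1.730, -0.461)
t=0.600: state=(1.682, -0.489)
t=0.700: state=(1.632, -0.517)
t=0.800: state=(1.579, -0.546)
t=0.900: state=(1.523, -0.577)
t=1.000: state=(1.463, -0.612)
t=1.100: state=(1.400, -0.651)
t=1.200: state=(1.333, -0.696)
t=1.300: state=(1.261, -0.749)
t=1.400: state=(1.183, -0.811)
t=1.500: state=(1.098, -0.885)
t=1.600: state=(1.005, -0.974)
t=1.700: state=(0.903, -1.084)
t=1.800: state=(0.788, -1.220)
t=1.830: state=(0.750, -1.267)
next step: t=1.840: state=(0.738, -1.283) — x has crossed 0.74
linear interpolation between t=1.830 (0.75042) and t=1.840 (0.73767) → t≈1.838

t = 1.838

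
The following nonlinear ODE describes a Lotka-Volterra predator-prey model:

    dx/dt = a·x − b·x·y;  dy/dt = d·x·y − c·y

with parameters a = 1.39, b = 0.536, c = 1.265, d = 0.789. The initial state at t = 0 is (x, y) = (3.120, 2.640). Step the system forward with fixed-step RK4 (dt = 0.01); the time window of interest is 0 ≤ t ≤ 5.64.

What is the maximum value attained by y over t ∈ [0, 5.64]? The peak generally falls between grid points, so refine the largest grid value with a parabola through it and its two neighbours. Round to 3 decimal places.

max y = 4.911

t=0.000: state=(3.120, 2.640)
step 1 (dt=0.01): k1=(-0.078, 3.159), k2=(-0.105, 3.177), k3=(-0.105, 3.177), k4=(-0.131, 3.195); state += dt/6·(k1+2k2+2k3+k4)
t=0.010: state=(3.119, 2.672)
t=0.020: state=(3.117, 2.704)
t=0.030: state=(3.115, 2.736)
continuing one RK4 step at a time; state shown every 20 steps (Δt=0.2):
t=0.200: state=(2.994, 3.331)
t=0.400: state=(2.661, 4.050)
t=0.600: state=(2.203, 4.619)
t=0.800: state=(1.742, 4.893)
t=1.000: state=(1.361, 4.847)
t=1.200: state=(1.084, 4.558)
t=1.400: state=(0.897, 4.134)
t=1.600: state=(0.780, 3.661)
t=1.800: state=(0.714, 3.197)
t=2.000: state=(0.685, 2.770)
t=2.200: state=(0.686, 2.396)
t=2.400: state=(0.713, 2.077)
t=2.600: state=(0.765, 1.811)
t=2.800: state=(0.841, 1.596)
t=3.000: state=(0.945, 1.426)
t=3.200: state=(1.079, 1.299)
t=3.400: state=(1.246, 1.211)
t=3.600: state=(1.449, 1.162)
t=3.800: state=(1.691, 1.156)
t=4.000: state=(1.969, 1.197)
t=4.200: state=(2.276, 1.299)
t=4.400: state=(2.591, 1.481)
t=4.600: state=(2.878, 1.772)
t=4.800: state=(3.075, 2.204)
t=5.000: state=(3.110, 2.795)
t=5.200: state=(2.932, 3.506)
t=5.400: state=(2.558, 4.207)
t=5.600: state=(2.089, 4.715)
t=5.640: state=(1.994, 4.781)
largest grid value and its neighbours: y(0.860)=4.91079, y(0.870)=4.91094, y(0.880)=4.91032
parabola through these three points peaks at t≈0.867 with y≈4.91097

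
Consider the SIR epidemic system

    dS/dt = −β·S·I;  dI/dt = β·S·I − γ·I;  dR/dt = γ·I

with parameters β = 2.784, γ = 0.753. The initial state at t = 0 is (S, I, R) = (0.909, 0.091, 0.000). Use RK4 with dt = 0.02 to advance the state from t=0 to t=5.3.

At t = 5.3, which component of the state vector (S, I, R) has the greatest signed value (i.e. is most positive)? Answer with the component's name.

largest component: R

t=0.000: state=(0.909, 0.091, 0.000)
step 1 (dt=0.02): k1=(-0.230, 0.162, 0.069), k2=(-0.234, 0.164, 0.070), k3=(-0.234, 0.164, 0.070), k4=(-0.237, 0.166, 0.071); state += dt/6·(k1+2k2+2k3+k4)
t=0.020: state=(0.904, 0.094, 0.001)
t=0.040: state=(0.900, 0.098, 0.003)
t=0.060: state=(0.895, 0.101, 0.004)
continuing one RK4 step at a time; state shown every 10 steps (Δt=0.2):
t=0.200: state=(0.856, 0.128, 0.016)
t=0.400: state=(0.787, 0.174, 0.039)
t=0.600: state=(0.704, 0.227, 0.069)
t=0.800: state=(0.611, 0.282, 0.107)
t=1.000: state=(0.515, 0.331, 0.154)
t=1.200: state=(0.423, 0.370, 0.207)
t=1.400: state=(0.342, 0.394, 0.264)
t=1.600: state=(0.274, 0.402, 0.324)
t=1.800: state=(0.219, 0.396, 0.385)
t=2.000: state=(0.177, 0.380, 0.443)
t=2.200: state=(0.144, 0.357, 0.499)
t=2.400: state=(0.119, 0.331, 0.551)
t=2.600: state=(0.099, 0.302, 0.598)
t=2.800: state=(0.085, 0.274, 0.642)
t=3.000: state=(0.073, 0.246, 0.681)
t=3.200: state=(0.064, 0.220, 0.716)
t=3.400: state=(0.057, 0.196, 0.747)
t=3.600: state=(0.052, 0.173, 0.775)
t=3.800: state=(0.047, 0.153, 0.799)
t=4.000: state=(0.044, 0.135, 0.821)
t=4.200: state=(0.041, 0.119, 0.840)
t=4.400: state=(0.038, 0.105, 0.857)
t=4.600: state=(0.036, 0.092, 0.872)
t=4.800: state=(0.034, 0.081, 0.885)
t=5.000: state=(0.033, 0.071, 0.896)
t=5.200: state=(0.032, 0.062, 0.906)
t=5.300: state=(0.031, 0.058, 0.911)
compare at T: S=0.031, I=0.058, R=0.911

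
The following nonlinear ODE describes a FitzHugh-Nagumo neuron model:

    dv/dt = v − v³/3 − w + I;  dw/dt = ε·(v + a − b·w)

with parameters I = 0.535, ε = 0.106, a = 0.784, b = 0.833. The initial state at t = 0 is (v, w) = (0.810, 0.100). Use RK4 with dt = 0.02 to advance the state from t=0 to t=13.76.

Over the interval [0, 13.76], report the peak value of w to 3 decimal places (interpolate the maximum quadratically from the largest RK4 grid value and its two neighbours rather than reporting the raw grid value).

t=0.000: state=(0.810, 0.100)
step 1 (dt=0.02): k1=(1.068, 0.160), k2=(1.070, 0.161), k3=(1.070, 0.161), k4=(1.072, 0.162); state += dt/6·(k1+2k2+2k3+k4)
t=0.020: state=(0.831, 0.103)
t=0.040: state=(0.853, 0.106)
t=0.060: state=(0.874, 0.110)
continuing one RK4 step at a time; state shown every 25 steps (Δt=0.5):
t=0.500: state=(1.324, 0.192)
t=1.000: state=(1.645, 0.303)
t=1.500: state=(1.752, 0.419)
t=2.000: state=(1.755, 0.533)
t=2.500: state=(1.721, 0.640)
t=3.000: state=(1.675, 0.742)
t=3.500: state=(1.624, 0.836)
t=4.000: state=(1.571, 0.923)
t=4.500: state=(1.515, 1.004)
t=5.000: state=(1.457, 1.078)
t=5.500: state=(1.397, 1.146)
t=6.000: state=(1.334, 1.208)
t=6.500: state=(1.266, 1.264)
t=7.000: state=(1.194, 1.314)
t=7.500: state=(1.113, 1.358)
t=8.000: state=(1.023, 1.395)
t=8.500: state=(0.917, 1.426)
t=9.000: state=(0.789, 1.449)
t=9.500: state=(0.622, 1.464)
t=10.000: state=(0.388, 1.468)
t=10.500: state=(0.033, 1.457)
t=11.000: state=(-0.529, 1.423)
t=11.500: state=(-1.265, 1.355)
t=12.000: state=(-1.783, 1.257)
t=12.500: state=(-1.942, 1.145)
t=13.000: state=(-1.954, 1.035)
t=13.500: state=(-1.928, 0.930)
t=13.760: state=(-1.910, 0.878)
largest grid value and its neighbours: w(9.880)=1.46824, w(9.900)=1.46825, w(9.920)=1.46825
parabola through these three points peaks at t≈9.907 with w≈1.46826

max w = 1.468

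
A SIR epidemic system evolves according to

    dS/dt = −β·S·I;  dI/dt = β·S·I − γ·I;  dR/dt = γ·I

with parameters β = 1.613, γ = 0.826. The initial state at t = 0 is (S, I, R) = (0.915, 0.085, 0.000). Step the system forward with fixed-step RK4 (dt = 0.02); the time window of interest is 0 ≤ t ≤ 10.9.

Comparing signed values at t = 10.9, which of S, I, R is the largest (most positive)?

largest component: R

t=0.000: state=(0.915, 0.085, 0.000)
step 1 (dt=0.02): k1=(-0.125, 0.055, 0.070), k2=(-0.126, 0.055, 0.071), k3=(-0.126, 0.055, 0.071), k4=(-0.127, 0.056, 0.071); state += dt/6·(k1+2k2+2k3+k4)
t=0.020: state=(0.912, 0.086, 0.001)
t=0.040: state=(0.910, 0.087, 0.003)
t=0.060: state=(0.907, 0.088, 0.004)
continuing one RK4 step at a time; state shown every 25 steps (Δt=0.5):
t=0.500: state=(0.844, 0.114, 0.041)
t=1.000: state=(0.761, 0.145, 0.095)
t=1.500: state=(0.669, 0.171, 0.160)
t=2.000: state=(0.579, 0.187, 0.234)
t=2.500: state=(0.497, 0.190, 0.312)
t=3.000: state=(0.427, 0.183, 0.390)
t=3.500: state=(0.371, 0.167, 0.462)
t=4.000: state=(0.327, 0.146, 0.527)
t=4.500: state=(0.293, 0.124, 0.583)
t=5.000: state=(0.268, 0.103, 0.630)
t=5.500: state=(0.248, 0.084, 0.668)
t=6.000: state=(0.234, 0.067, 0.699)
t=6.500: state=(0.223, 0.053, 0.724)
t=7.000: state=(0.214, 0.042, 0.744)
t=7.500: state=(0.208, 0.033, 0.759)
t=8.000: state=(0.203, 0.026, 0.771)
t=8.500: state=(0.199, 0.020, 0.781)
t=9.000: state=(0.196, 0.016, 0.788)
t=9.500: state=(0.194, 0.012, 0.794)
t=10.000: state=(0.193, 0.009, 0.798)
t=10.500: state=(0.191, 0.007, 0.801)
t=10.900: state=(0.190, 0.006, 0.804)
compare at T: S=0.190, I=0.006, R=0.804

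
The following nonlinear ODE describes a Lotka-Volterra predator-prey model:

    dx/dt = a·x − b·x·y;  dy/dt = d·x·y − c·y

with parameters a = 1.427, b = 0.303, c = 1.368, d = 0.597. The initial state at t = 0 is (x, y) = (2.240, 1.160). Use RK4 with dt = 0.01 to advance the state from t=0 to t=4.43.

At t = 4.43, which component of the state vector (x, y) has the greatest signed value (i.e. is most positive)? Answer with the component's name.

t=0.000: state=(2.240, 1.160)
step 1 (dt=0.01): k1=(2.409, -0.036), k2=(2.422, -0.027), k3=(2.422, -0.027), k4=(2.435, -0.019); state += dt/6·(k1+2k2+2k3+k4)
t=0.010: state=(2.264, 1.160)
t=0.020: state=(2.289, 1.160)
t=0.030: state=(2.313, 1.160)
continuing one RK4 step at a time; state shown every 20 steps (Δt=0.2):
t=0.200: state=(2.776, 1.189)
t=0.400: state=(3.426, 1.308)
t=0.600: state=(4.181, 1.566)
t=0.800: state=(4.991, 2.059)
t=1.000: state=(5.717, 2.974)
t=1.200: state=(6.072, 4.598)
t=1.400: state=(5.687, 7.120)
t=1.600: state=(4.497, 10.009)
t=1.800: state=(3.053, 11.934)
t=2.000: state=(1.940, 12.173)
t=2.200: state=(1.267, 11.171)
t=2.400: state=(0.896, 9.646)
t=2.600: state=(0.697, 8.059)
t=2.800: state=(0.595, 6.617)
t=3.000: state=(0.551, 5.387)
t=3.200: state=(0.546, 4.373)
t=3.400: state=(0.572, 3.555)
t=3.600: state=(0.626, 2.904)
t=3.800: state=(0.709, 2.391)
t=4.000: state=(0.827, 1.993)
t=4.200: state=(0.984, 1.688)
t=4.400: state=(1.191, 1.461)
t=4.430: state=(1.226, 1.433)
compare at T: x=1.226, y=1.433

largest component: y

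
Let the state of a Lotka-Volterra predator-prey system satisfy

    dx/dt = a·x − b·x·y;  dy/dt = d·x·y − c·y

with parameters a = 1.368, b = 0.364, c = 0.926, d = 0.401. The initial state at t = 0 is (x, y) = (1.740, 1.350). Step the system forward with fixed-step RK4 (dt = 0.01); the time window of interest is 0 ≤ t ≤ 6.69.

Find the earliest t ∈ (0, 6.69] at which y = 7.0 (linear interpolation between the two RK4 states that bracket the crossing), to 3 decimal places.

t=0.000: state=(1.740, 1.350)
step 1 (dt=0.01): k1=(1.525, -0.308), k2=(1.533, -0.304), k3=(1.533, -0.304), k4=(1.541, -0.299); state += dt/6·(k1+2k2+2k3+k4)
t=0.010: state=(1.755, 1.347)
t=0.020: state=(1.771, 1.344)
t=0.030: state=(1.786, 1.341)
continuing one RK4 step at a time; state shown every 25 steps (Δt=0.25):
t=0.250: state=(2.172, 1.302)
t=0.500: state=(2.716, 1.318)
t=0.750: state=(3.378, 1.418)
t=1.000: state=(4.142, 1.639)
t=1.250: state=(4.939, 2.050)
t=1.500: state=(5.601, 2.765)
t=1.750: state=(5.840, 3.912)
t=2.000: state=(5.375, 5.480)
t=2.230: state=(4.367, 6.962)
next step: t=2.240: state=(4.316, 7.019) — y has crossed 7.0
linear interpolation between t=2.230 (6.96154) and t=2.240 (7.01851) → t≈2.237

t = 2.237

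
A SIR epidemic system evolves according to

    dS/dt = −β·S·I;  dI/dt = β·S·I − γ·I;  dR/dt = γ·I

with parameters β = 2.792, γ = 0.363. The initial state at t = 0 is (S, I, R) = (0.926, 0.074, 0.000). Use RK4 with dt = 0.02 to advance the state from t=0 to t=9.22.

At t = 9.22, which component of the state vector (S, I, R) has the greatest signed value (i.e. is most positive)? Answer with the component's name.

t=0.000: state=(0.926, 0.074, 0.000)
step 1 (dt=0.02): k1=(-0.191, 0.164, 0.027), k2=(-0.195, 0.168, 0.027), k3=(-0.195, 0.168, 0.027), k4=(-0.199, 0.171, 0.028); state += dt/6·(k1+2k2+2k3+k4)
t=0.020: state=(0.922, 0.077, 0.001)
t=0.040: state=(0.918, 0.081, 0.001)
t=0.060: state=(0.914, 0.084, 0.002)
continuing one RK4 step at a time; state shown every 25 steps (Δt=0.5):
t=0.500: state=(0.771, 0.205, 0.024)
t=1.000: state=(0.501, 0.419, 0.080)
t=1.500: state=(0.246, 0.582, 0.173)
t=2.000: state=(0.105, 0.612, 0.283)
t=2.500: state=(0.046, 0.564, 0.390)
t=3.000: state=(0.022, 0.492, 0.486)
t=3.500: state=(0.012, 0.420, 0.569)
t=4.000: state=(0.007, 0.354, 0.639)
t=4.500: state=(0.004, 0.298, 0.698)
t=5.000: state=(0.003, 0.250, 0.747)
t=5.500: state=(0.002, 0.209, 0.789)
t=6.000: state=(0.002, 0.175, 0.824)
t=6.500: state=(0.001, 0.146, 0.853)
t=7.000: state=(0.001, 0.122, 0.877)
t=7.500: state=(0.001, 0.102, 0.897)
t=8.000: state=(0.001, 0.085, 0.914)
t=8.500: state=(0.001, 0.071, 0.928)
t=9.000: state=(0.001, 0.059, 0.940)
t=9.220: state=(0.001, 0.055, 0.945)
compare at T: S=0.001, I=0.055, R=0.945

largest component: R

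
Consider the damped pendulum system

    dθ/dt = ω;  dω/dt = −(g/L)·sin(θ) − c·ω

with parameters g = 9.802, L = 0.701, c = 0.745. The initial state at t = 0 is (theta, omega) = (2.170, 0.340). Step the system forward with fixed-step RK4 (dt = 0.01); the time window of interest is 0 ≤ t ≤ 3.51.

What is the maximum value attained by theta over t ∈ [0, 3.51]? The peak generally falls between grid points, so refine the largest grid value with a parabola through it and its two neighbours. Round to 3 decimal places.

max theta = 2.175

t=0.000: state=(2.170, 0.340)
step 1 (dt=0.01): k1=(0.340, -11.800), k2=(0.281, -11.743), k3=(0.281, -11.745), k4=(0.223, -11.690); state += dt/6·(k1+2k2+2k3+k4)
t=0.010: state=(2.173, 0.223)
t=0.020: state=(2.174, 0.106)
t=0.030: state=(2.175, -0.009)
continuing one RK4 step at a time; state shown every 20 steps (Δt=0.2):
t=0.200: state=(2.011, -1.912)
t=0.400: state=(1.402, -4.170)
t=0.600: state=(0.397, -5.559)
t=0.800: state=(-0.643, -4.403)
t=1.000: state=(-1.256, -1.635)
t=1.200: state=(-1.302, 1.111)
t=1.400: state=(-0.850, 3.260)
t=1.600: state=(-0.095, 3.968)
t=1.800: state=(0.601, 2.707)
t=2.000: state=(0.924, 0.469)
t=2.200: state=(0.799, -1.621)
t=2.400: state=(0.335, -2.811)
t=2.600: state=(-0.225, -2.533)
t=2.800: state=(-0.598, -1.081)
t=3.000: state=(-0.640, 0.638)
t=3.200: state=(-0.377, 1.849)
t=3.400: state=(0.030, 2.034)
t=3.510: state=(0.237, 1.671)
largest grid value and its neighbours: theta(0.020)=2.17445, theta(0.030)=2.17494, theta(0.040)=2.17427
parabola through these three points peaks at t≈0.029 with theta≈2.17494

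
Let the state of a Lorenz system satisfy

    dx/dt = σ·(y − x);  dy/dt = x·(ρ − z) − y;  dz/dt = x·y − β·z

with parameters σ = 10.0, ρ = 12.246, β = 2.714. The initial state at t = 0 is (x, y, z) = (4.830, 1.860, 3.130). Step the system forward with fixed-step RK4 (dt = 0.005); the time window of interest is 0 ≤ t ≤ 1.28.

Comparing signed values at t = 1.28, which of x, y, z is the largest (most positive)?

t=0.000: state=(4.830, 1.860, 3.130)
step 1 (dt=0.005): k1=(-29.700, 42.170, 0.489), k2=(-27.903, 41.382, 0.849), k3=(-27.968, 41.421, 0.846), k4=(-26.231, 40.669, 1.189); state += dt/6·(k1+2k2+2k3+k4)
t=0.005: state=(4.690, 2.067, 3.134)
t=0.010: state=(4.567, 2.267, 3.142)
t=0.015: state=(4.460, 2.460, 3.152)
continuing one RK4 step at a time; state shown every 10 steps (Δt=0.05):
t=0.050: state=(4.065, 3.685, 3.301)
t=0.100: state=(4.253, 5.255, 3.746)
t=0.150: state=(4.978, 6.812, 4.573)
t=0.200: state=(6.031, 8.355, 5.954)
t=0.250: state=(7.237, 9.656, 8.018)
t=0.300: state=(8.353, 10.287, 10.683)
t=0.350: state=(9.057, 9.833, 13.486)
t=0.400: state=(9.060, 8.276, 15.663)
t=0.450: state=(8.307, 6.165, 16.625)
t=0.500: state=(7.038, 4.235, 16.372)
t=0.550: state=(5.629, 2.898, 15.334)
t=0.600: state=(4.381, 2.164, 13.968)
t=0.650: state=(3.433, 1.863, 12.555)
t=0.700: state=(2.801, 1.825, 11.225)
t=0.750: state=(2.438, 1.941, 10.028)
t=0.800: state=(2.286, 2.161, 8.980)
t=0.850: state=(2.300, 2.471, 8.087)
t=0.900: state=(2.450, 2.875, 7.356)
t=0.950: state=(2.723, 3.387, 6.800)
t=1.000: state=(3.115, 4.023, 6.443)
t=1.050: state=(3.632, 4.794, 6.321)
t=1.100: state=(4.276, 5.689, 6.489)
t=1.150: state=(5.038, 6.663, 7.015)
t=1.200: state=(5.883, 7.611, 7.957)
t=1.250: state=(6.731, 8.354, 9.319)
t=1.280: state=(7.191, 8.609, 10.297)
compare at T: x=7.191, y=8.609, z=10.297

largest component: z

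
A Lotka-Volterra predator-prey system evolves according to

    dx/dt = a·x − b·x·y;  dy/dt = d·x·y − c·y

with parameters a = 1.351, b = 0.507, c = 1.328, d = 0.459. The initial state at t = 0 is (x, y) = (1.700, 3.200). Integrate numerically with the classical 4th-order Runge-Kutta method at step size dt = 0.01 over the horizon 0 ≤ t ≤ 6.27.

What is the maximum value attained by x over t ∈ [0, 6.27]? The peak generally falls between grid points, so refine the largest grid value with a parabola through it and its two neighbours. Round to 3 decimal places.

max x = 4.686

t=0.000: state=(1.700, 3.200)
step 1 (dt=0.01): k1=(-0.461, -1.753), k2=(-0.453, -1.751), k3=(-0.453, -1.751), k4=(-0.445, -1.750); state += dt/6·(k1+2k2+2k3+k4)
t=0.010: state=(1.695, 3.182)
t=0.020: state=(1.691, 3.165)
t=0.030: state=(1.687, 3.148)
continuing one RK4 step at a time; state shown every 25 steps (Δt=0.25):
t=0.250: state=(1.632, 2.777)
t=0.500: state=(1.649, 2.404)
t=0.750: state=(1.739, 2.093)
t=1.000: state=(1.900, 1.849)
t=1.250: state=(2.133, 1.671)
t=1.500: state=(2.438, 1.557)
t=1.750: state=(2.816, 1.510)
t=2.000: state=(3.258, 1.534)
t=2.250: state=(3.737, 1.644)
t=2.500: state=(4.201, 1.861)
t=2.750: state=(4.557, 2.210)
t=3.000: state=(4.685, 2.702)
t=3.250: state=(4.494, 3.293)
t=3.500: state=(4.000, 3.856)
t=3.750: state=(3.351, 4.220)
t=4.000: state=(2.731, 4.288)
t=4.250: state=(2.246, 4.088)
t=4.500: state=(1.917, 3.719)
t=4.750: state=(1.724, 3.284)
t=5.000: state=(1.638, 2.855)
t=5.250: state=(1.640, 2.471)
t=5.500: state=(1.716, 2.148)
t=5.750: state=(1.864, 1.891)
t=6.000: state=(2.082, 1.700)
t=6.250: state=(2.374, 1.574)
t=6.270: state=(2.400, 1.567)
largest grid value and its neighbours: x(2.970)=4.68576, x(2.980)=4.68618, x(2.990)=4.68609
parabola through these three points peaks at t≈2.983 with x≈4.68621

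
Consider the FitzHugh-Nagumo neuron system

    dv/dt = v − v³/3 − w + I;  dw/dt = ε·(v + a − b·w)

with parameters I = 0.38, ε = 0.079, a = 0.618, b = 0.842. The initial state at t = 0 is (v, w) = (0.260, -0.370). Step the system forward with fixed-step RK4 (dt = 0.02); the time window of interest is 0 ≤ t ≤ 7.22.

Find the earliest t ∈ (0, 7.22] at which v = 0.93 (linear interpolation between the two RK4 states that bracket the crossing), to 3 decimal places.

t=0.000: state=(0.260, -0.370)
step 1 (dt=0.02): k1=(1.004, 0.094), k2=(1.013, 0.095), k3=(1.013, 0.095), k4=(1.021, 0.095); state += dt/6·(k1+2k2+2k3+k4)
t=0.020: state=(0.280, -0.368)
t=0.040: state=(0.301, -0.366)
t=0.060: state=(0.322, -0.364)
continuing one RK4 step at a time; state shown every 25 steps (Δt=0.5):
t=0.500: state=(0.859, -0.313)
t=0.540: state=(0.912, -0.307)
next step: t=0.560: state=(0.939, -0.304) — v has crossed 0.93
linear interpolation between t=0.540 (0.91245) and t=0.560 (0.93938) → t≈0.553

t = 0.553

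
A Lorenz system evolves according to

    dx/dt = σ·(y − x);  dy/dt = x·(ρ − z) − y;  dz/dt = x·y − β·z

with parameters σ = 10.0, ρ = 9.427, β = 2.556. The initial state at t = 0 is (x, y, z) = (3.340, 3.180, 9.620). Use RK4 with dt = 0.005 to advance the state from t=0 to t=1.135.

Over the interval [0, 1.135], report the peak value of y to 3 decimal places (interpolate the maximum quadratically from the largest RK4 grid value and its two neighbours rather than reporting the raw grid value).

t=0.000: state=(3.340, 3.180, 9.620)
step 1 (dt=0.005): k1=(-1.600, -3.825, -13.968), k2=(-1.656, -3.698, -13.923), k3=(-1.651, -3.698, -13.923), k4=(-1.702, -3.573, -13.877); state += dt/6·(k1+2k2+2k3+k4)
t=0.005: state=(3.332, 3.162, 9.550)
t=0.010: state=(3.323, 3.144, 9.481)
t=0.015: state=(3.314, 3.128, 9.413)
continuing one RK4 step at a time; state shown every 10 steps (Δt=0.05):
t=0.050: state=(3.245, 3.049, 8.946)
t=0.100: state=(3.160, 3.025, 8.327)
t=0.150: state=(3.118, 3.088, 7.777)
t=0.200: state=(3.133, 3.226, 7.306)
t=0.250: state=(3.211, 3.428, 6.923)
t=0.300: state=(3.349, 3.685, 6.640)
t=0.350: state=(3.545, 3.990, 6.464)
t=0.400: state=(3.792, 4.332, 6.405)
t=0.450: state=(4.082, 4.696, 6.472)
t=0.500: state=(4.401, 5.060, 6.668)
t=0.550: state=(4.733, 5.393, 6.992)
t=0.600: state=(5.053, 5.661, 7.426)
t=0.650: state=(5.331, 5.827, 7.940)
t=0.700: state=(5.539, 5.864, 8.485)
t=0.750: state=(5.650, 5.763, 8.999)
t=0.800: state=(5.650, 5.539, 9.422)
t=0.850: state=(5.542, 5.227, 9.708)
t=0.900: state=(5.344, 4.877, 9.835)
t=0.950: state=(5.087, 4.536, 9.806)
t=1.000: state=(4.805, 4.240, 9.646)
t=1.050: state=(4.532, 4.011, 9.391)
t=1.100: state=(4.292, 3.857, 9.076)
t=1.135: state=(4.152, 3.792, 8.839)
largest grid value and its neighbours: y(0.685)=5.86770, y(0.690)=5.86799, y(0.695)=5.86687
parabola through these three points peaks at t≈0.689 with y≈5.86805

max y = 5.868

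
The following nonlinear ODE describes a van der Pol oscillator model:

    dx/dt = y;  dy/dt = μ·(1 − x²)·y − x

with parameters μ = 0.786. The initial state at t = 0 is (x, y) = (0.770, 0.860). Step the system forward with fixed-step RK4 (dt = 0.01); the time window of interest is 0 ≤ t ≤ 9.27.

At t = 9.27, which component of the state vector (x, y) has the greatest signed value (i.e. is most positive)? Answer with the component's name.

largest component: x

t=0.000: state=(0.770, 0.860)
step 1 (dt=0.01): k1=(0.860, -0.495), k2=(0.858, -0.504), k3=(0.857, -0.504), k4=(0.855, -0.514); state += dt/6·(k1+2k2+2k3+k4)
t=0.010: state=(0.779, 0.855)
t=0.020: state=(0.787, 0.850)
t=0.030: state=(0.796, 0.844)
continuing one RK4 step at a time; state shown every 50 steps (Δt=0.5):
t=0.500: state=(1.102, 0.412)
t=1.000: state=(1.159, -0.178)
t=1.500: state=(0.939, -0.695)
t=2.000: state=(0.459, -1.241)
t=2.500: state=(-0.322, -1.869)
t=3.000: state=(-1.277, -1.680)
t=3.500: state=(-1.785, -0.340)
t=4.000: state=(-1.727, 0.459)
t=4.500: state=(-1.390, 0.866)
t=5.000: state=(-0.853, 1.317)
t=5.500: state=(-0.025, 2.040)
t=6.000: state=(1.129, 2.300)
t=6.500: state=(1.908, 0.676)
t=7.000: state=(1.937, -0.370)
t=7.500: state=(1.644, -0.763)
t=8.000: state=(1.181, -1.107)
t=8.500: state=(0.499, -1.676)
t=9.000: state=(-0.537, -2.424)
t=9.270: state=(-1.192, -2.302)
compare at T: x=-1.192, y=-2.302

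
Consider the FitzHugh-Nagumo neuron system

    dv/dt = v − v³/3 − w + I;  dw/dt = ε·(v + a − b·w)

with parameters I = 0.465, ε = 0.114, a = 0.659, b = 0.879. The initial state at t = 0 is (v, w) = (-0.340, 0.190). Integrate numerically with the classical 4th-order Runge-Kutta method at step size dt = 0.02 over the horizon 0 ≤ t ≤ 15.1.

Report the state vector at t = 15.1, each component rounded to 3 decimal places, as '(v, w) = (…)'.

(v, w) = (-0.457, -0.237)

t=0.000: state=(-0.340, 0.190)
step 1 (dt=0.02): k1=(-0.052, 0.017), k2=(-0.053, 0.017), k3=(-0.053, 0.017), k4=(-0.053, 0.017); state += dt/6·(k1+2k2+2k3+k4)
t=0.020: state=(-0.341, 0.190)
t=0.040: state=(-0.342, 0.191)
t=0.060: state=(-0.343, 0.191)
continuing one RK4 step at a time; state shown every 25 steps (Δt=0.5):
t=0.500: state=(-0.375, 0.198)
t=1.000: state=(-0.432, 0.202)
t=1.500: state=(-0.520, 0.203)
t=2.000: state=(-0.645, 0.197)
t=2.500: state=(-0.805, 0.184)
t=3.000: state=(-0.987, 0.162)
t=3.500: state=(-1.157, 0.131)
t=4.000: state=(-1.286, 0.093)
t=4.500: state=(-1.362, 0.051)
t=5.000: state=(-1.396, 0.008)
t=5.500: state=(-1.400, -0.033)
t=6.000: state=(-1.386, -0.072)
t=6.500: state=(-1.362, -0.109)
t=7.000: state=(-1.333, -0.142)
t=7.500: state=(-1.300, -0.171)
t=8.000: state=(-1.265, -0.198)
t=8.500: state=(-1.228, -0.221)
t=9.000: state=(-1.190, -0.240)
t=9.500: state=(-1.151, -0.257)
t=10.000: state=(-1.111, -0.271)
t=10.500: state=(-1.069, -0.281)
t=11.000: state=(-1.026, -0.289)
t=11.500: state=(-0.981, -0.294)
t=12.000: state=(-0.933, -0.296)
t=12.500: state=(-0.881, -0.296)
t=13.000: state=(-0.824, -0.292)
t=13.500: state=(-0.761, -0.285)
t=14.000: state=(-0.687, -0.275)
t=14.500: state=(-0.597, -0.261)
t=15.000: state=(-0.484, -0.241)
t=15.100: state=(-0.457, -0.237)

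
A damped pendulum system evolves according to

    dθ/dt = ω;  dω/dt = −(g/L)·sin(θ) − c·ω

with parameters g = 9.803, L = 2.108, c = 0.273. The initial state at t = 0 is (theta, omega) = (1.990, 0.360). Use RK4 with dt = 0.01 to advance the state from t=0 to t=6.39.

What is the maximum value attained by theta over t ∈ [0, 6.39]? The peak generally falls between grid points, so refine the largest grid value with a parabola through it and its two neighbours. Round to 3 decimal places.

max theta = 2.005

t=0.000: state=(1.990, 0.360)
step 1 (dt=0.01): k1=(0.360, -4.346), k2=(0.338, -4.337), k3=(0.338, -4.337), k4=(0.317, -4.328); state += dt/6·(k1+2k2+2k3+k4)
t=0.010: state=(1.993, 0.317)
t=0.020: state=(1.996, 0.273)
t=0.030: state=(1.999, 0.230)
continuing one RK4 step at a time; state shown every 25 steps (Δt=0.25):
t=0.250: state=(1.948, -0.690)
t=0.500: state=(1.645, -1.730)
t=0.750: state=(1.087, -2.706)
t=1.000: state=(0.328, -3.246)
t=1.250: state=(-0.464, -2.946)
t=1.500: state=(-1.086, -1.959)
t=1.750: state=(-1.427, -0.757)
t=2.000: state=(-1.468, 0.411)
t=2.250: state=(-1.229, 1.482)
t=2.500: state=(-0.746, 2.322)
t=2.750: state=(-0.112, 2.631)
t=3.000: state=(0.509, 2.227)
t=3.250: state=(0.959, 1.316)
t=3.500: state=(1.154, 0.239)
t=3.750: state=(1.082, -0.797)
t=4.000: state=(0.770, -1.650)
t=4.250: state=(0.290, -2.110)
t=4.500: state=(-0.236, -1.995)
t=4.750: state=(-0.664, -1.362)
t=5.000: state=(-0.895, -0.468)
t=5.250: state=(-0.896, 0.453)
t=5.500: state=(-0.681, 1.231)
t=5.750: state=(-0.308, 1.687)
t=6.000: state=(0.123, 1.675)
t=6.250: state=(0.492, 1.214)
t=6.390: state=(0.635, 0.825)
largest grid value and its neighbours: theta(0.070)=2.00465, theta(0.080)=2.00504, theta(0.090)=2.00500
parabola through these three points peaks at t≈0.084 with theta≈2.00507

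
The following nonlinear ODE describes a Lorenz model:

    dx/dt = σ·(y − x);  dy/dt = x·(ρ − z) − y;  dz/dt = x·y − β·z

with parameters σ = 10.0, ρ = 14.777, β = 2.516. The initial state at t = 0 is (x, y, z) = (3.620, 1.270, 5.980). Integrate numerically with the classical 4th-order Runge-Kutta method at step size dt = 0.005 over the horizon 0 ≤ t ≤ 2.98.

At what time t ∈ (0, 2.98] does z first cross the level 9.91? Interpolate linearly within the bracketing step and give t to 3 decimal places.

t=0.000: state=(3.620, 1.270, 5.980)
step 1 (dt=0.005): k1=(-23.500, 30.575, -10.448), k2=(-22.148, 30.075, -10.185), k3=(-22.194, 30.104, -10.187), k4=(-20.885, 29.627, -9.933); state += dt/6·(k1+2k2+2k3+k4)
t=0.005: state=(3.509, 1.420, 5.929)
t=0.010: state=(3.411, 1.566, 5.881)
t=0.015: state=(3.324, 1.708, 5.834)
continuing one RK4 step at a time; state shown every 20 steps (Δt=0.1):
t=0.100: state=(3.111, 3.864, 5.372)
t=0.200: state=(4.620, 6.795, 5.987)
t=0.300: state=(7.285, 10.253, 9.253)
t=0.310: state=(7.582, 10.540, 9.787)
next step: t=0.315: state=(7.729, 10.672, 10.068) — z has crossed 9.91
linear interpolation between t=0.310 (9.78654) and t=0.315 (10.06766) → t≈0.312

t = 0.312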